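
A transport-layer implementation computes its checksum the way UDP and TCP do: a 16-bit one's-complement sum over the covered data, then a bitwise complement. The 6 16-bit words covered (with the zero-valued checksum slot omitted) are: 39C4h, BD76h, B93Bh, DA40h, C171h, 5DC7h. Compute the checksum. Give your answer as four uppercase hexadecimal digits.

560F

One's-complement addition (fold any carry out of bit 15 back into bit 0):
  0x39C4 + 0xBD76 = 0x0F73A
  0xF73A + 0xB93B = 0x1B075 → wrap carry → 0xB076
  0xB076 + 0xDA40 = 0x18AB6 → wrap carry → 0x8AB7
  0x8AB7 + 0xC171 = 0x14C28 → wrap carry → 0x4C29
  0x4C29 + 0x5DC7 = 0x0A9F0
One's-complement sum = 0xA9F0.
Checksum = ~0xA9F0 & 0xFFFF = 0x560F.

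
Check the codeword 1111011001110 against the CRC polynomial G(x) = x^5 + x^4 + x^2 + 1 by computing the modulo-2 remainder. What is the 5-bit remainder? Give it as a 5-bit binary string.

Modulo-2 division of 1111011001110 by 110101:
  pos 0: 111101 XOR 110101 = 001000
  pos 2: 100010 XOR 110101 = 010111
  pos 3: 101110 XOR 110101 = 011011
  pos 4: 110111 XOR 110101 = 000010
Remainder = 10110 (nonzero — an error is detected).

10110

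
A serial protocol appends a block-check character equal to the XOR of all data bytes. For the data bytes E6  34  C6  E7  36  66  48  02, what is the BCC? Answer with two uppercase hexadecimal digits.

E9

XOR the bytes together:
  start with 0xE6
  0xE6 ⊕ 0x34 = 0xD2
  0xD2 ⊕ 0xC6 = 0x14
  0x14 ⊕ 0xE7 = 0xF3
  0xF3 ⊕ 0x36 = 0xC5
  0xC5 ⊕ 0x66 = 0xA3
  0xA3 ⊕ 0x48 = 0xEB
  0xEB ⊕ 0x02 = 0xE9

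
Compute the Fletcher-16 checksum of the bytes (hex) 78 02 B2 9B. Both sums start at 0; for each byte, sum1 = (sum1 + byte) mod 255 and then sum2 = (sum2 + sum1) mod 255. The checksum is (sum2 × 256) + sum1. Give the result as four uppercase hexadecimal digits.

E8C8

Running sums (mod 255):
  after byte 0 (78): sum1=120, sum2=120
  after byte 1 (02): sum1=122, sum2=242
  after byte 2 (B2): sum1=45, sum2=32
  after byte 3 (9B): sum1=200, sum2=232
Checksum = sum2·256 + sum1 = 232·256 + 200 = 59592 = 0xE8C8.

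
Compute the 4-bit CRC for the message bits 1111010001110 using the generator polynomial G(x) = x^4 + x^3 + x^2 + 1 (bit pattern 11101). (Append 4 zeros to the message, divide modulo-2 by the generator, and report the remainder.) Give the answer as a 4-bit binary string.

Append 4 zeros: 11110100011100000. Divide by 11101 (XOR where the leading bit is 1):
  pos 0: 11110 XOR 11101 = 00011
  pos 3: 11100 XOR 11101 = 00001
  pos 7: 10111 XOR 11101 = 01010
  pos 8: 10100 XOR 11101 = 01001
  pos 9: 10010 XOR 11101 = 01111
  pos 10: 11110 XOR 11101 = 00011
Remainder (last 4 bits) = 1100. This is the CRC / FCS.

1100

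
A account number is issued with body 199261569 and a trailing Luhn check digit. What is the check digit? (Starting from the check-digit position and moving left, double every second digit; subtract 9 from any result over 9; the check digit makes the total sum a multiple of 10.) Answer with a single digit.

Partial digits right→left: 9 6 5 1 6 2 9 9 1
Double every second digit counting from the check-digit position (so the 1st, 3rd, 5th, ... of the partial from the right).
  doubled (with −9 where >9): 9 1 3 9 2 → sum 24
  kept as-is: 6 1 2 9 → sum 18
Total = 24 + 18 = 42.
Check digit = (10 − (42 mod 10)) mod 10 = 8.

8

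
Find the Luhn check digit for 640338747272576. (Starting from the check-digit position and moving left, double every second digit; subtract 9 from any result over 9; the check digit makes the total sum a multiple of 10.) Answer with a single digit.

2

Partial digits right→left: 6 7 5 2 7 2 7 4 7 8 3 3 0 4 6
Double every second digit counting from the check-digit position (so the 1st, 3rd, 5th, ... of the partial from the right).
  doubled (with −9 where >9): 3 1 5 5 5 6 0 3 → sum 28
  kept as-is: 7 2 2 4 8 3 4 → sum 30
Total = 28 + 30 = 58.
Check digit = (10 − (58 mod 10)) mod 10 = 2.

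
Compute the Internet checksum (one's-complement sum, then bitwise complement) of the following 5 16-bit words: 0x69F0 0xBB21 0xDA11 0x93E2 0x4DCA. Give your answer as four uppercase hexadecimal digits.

1F2F

One's-complement addition (fold any carry out of bit 15 back into bit 0):
  0x69F0 + 0xBB21 = 0x12511 → wrap carry → 0x2512
  0x2512 + 0xDA11 = 0x0FF23
  0xFF23 + 0x93E2 = 0x19305 → wrap carry → 0x9306
  0x9306 + 0x4DCA = 0x0E0D0
One's-complement sum = 0xE0D0.
Checksum = ~0xE0D0 & 0xFFFF = 0x1F2F.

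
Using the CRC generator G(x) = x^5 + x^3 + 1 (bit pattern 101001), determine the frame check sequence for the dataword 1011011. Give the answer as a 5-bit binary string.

10011

Append 5 zeros: 101101100000. Divide by 101001 (XOR where the leading bit is 1):
  pos 0: 101101 XOR 101001 = 000100
  pos 3: 100100 XOR 101001 = 001101
  pos 5: 110100 XOR 101001 = 011101
  pos 6: 111010 XOR 101001 = 010011
Remainder (last 5 bits) = 10011. This is the CRC / FCS.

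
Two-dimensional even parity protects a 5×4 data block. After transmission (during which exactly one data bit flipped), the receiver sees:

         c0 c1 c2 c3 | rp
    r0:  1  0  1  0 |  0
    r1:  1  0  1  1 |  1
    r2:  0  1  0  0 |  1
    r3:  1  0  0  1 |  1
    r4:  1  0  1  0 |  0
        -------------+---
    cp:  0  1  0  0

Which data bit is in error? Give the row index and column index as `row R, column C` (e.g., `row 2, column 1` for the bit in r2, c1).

Recompute each row's even parity and compare to rp:
  r0: data parity 0, sent rp 0 → ok
  r1: data parity 1, sent rp 1 → ok
  r2: data parity 1, sent rp 1 → ok
  r3: data parity 0, sent rp 1 → mismatch
  r4: data parity 0, sent rp 0 → ok
Recompute each column's even parity and compare to cp:
  c0: data parity 0, sent cp 0 → ok
  c1: data parity 1, sent cp 1 → ok
  c2: data parity 1, sent cp 0 → mismatch
  c3: data parity 0, sent cp 0 → ok
Exactly one row (r3) and one column (c2) fail → the flipped bit is at their intersection.

row 3, column 2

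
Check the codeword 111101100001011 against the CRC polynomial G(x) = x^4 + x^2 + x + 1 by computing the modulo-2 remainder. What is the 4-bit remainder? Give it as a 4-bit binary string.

Modulo-2 division of 111101100001011 by 10111:
  pos 0: 11110 XOR 10111 = 01001
  pos 1: 10011 XOR 10111 = 00100
  pos 3: 10010 XOR 10111 = 00101
  pos 5: 10100 XOR 10111 = 00011
  pos 8: 11010 XOR 10111 = 01101
  pos 9: 11011 XOR 10111 = 01100
  pos 10: 11001 XOR 10111 = 01110
Remainder = 1110 (nonzero — an error is detected).

1110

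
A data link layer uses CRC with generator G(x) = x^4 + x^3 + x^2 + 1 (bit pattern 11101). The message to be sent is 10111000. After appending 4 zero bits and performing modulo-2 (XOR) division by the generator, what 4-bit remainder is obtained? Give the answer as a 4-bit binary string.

Append 4 zeros: 101110000000. Divide by 11101 (XOR where the leading bit is 1):
  pos 0: 10111 XOR 11101 = 01010
  pos 1: 10100 XOR 11101 = 01001
  pos 2: 10010 XOR 11101 = 01111
  pos 3: 11110 XOR 11101 = 00011
  pos 6: 11000 XOR 11101 = 00101
Remainder (last 4 bits) = 1010. This is the CRC / FCS.

1010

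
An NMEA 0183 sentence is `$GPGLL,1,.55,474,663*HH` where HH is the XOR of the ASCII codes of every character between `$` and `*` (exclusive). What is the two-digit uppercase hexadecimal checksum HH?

4B

XOR the ASCII codes of the payload characters:
  'G' = 0x47 → acc = 0x47
  'P' = 0x50 → acc = 0x17
  'G' = 0x47 → acc = 0x50
  'L' = 0x4C → acc = 0x1C
  'L' = 0x4C → acc = 0x50
  ',' = 0x2C → acc = 0x7C
  '1' = 0x31 → acc = 0x4D
  ',' = 0x2C → acc = 0x61
  '.' = 0x2E → acc = 0x4F
  '5' = 0x35 → acc = 0x7A
  '5' = 0x35 → acc = 0x4F
  ',' = 0x2C → acc = 0x63
  '4' = 0x34 → acc = 0x57
  '7' = 0x37 → acc = 0x60
  '4' = 0x34 → acc = 0x54
  ',' = 0x2C → acc = 0x78
  '6' = 0x36 → acc = 0x4E
  '6' = 0x36 → acc = 0x78
  '3' = 0x33 → acc = 0x4B
Checksum = 0x4B.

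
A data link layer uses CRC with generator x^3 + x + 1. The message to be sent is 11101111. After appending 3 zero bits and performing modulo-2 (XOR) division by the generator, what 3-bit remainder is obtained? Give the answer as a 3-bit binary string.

010

Append 3 zeros: 11101111000. Divide by 1011 (XOR where the leading bit is 1):
  pos 0: 1110 XOR 1011 = 0101
  pos 1: 1011 XOR 1011 = 0000
  pos 5: 1110 XOR 1011 = 0101
  pos 6: 1010 XOR 1011 = 0001
Remainder (last 3 bits) = 010. This is the CRC / FCS.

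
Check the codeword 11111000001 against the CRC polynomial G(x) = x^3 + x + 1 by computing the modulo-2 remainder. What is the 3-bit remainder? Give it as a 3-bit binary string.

000

Modulo-2 division of 11111000001 by 1011:
  pos 0: 1111 XOR 1011 = 0100
  pos 1: 1001 XOR 1011 = 0010
  pos 3: 1000 XOR 1011 = 0011
  pos 5: 1100 XOR 1011 = 0111
  pos 6: 1110 XOR 1011 = 0101
  pos 7: 1011 XOR 1011 = 0000
Remainder = 000 (zero — the frame passes the CRC check).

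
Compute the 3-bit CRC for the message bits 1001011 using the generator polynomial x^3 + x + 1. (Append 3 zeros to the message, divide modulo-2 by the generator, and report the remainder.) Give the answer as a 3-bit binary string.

100

Append 3 zeros: 1001011000. Divide by 1011 (XOR where the leading bit is 1):
  pos 0: 1001 XOR 1011 = 0010
  pos 2: 1001 XOR 1011 = 0010
  pos 4: 1010 XOR 1011 = 0001
Remainder (last 3 bits) = 100. This is the CRC / FCS.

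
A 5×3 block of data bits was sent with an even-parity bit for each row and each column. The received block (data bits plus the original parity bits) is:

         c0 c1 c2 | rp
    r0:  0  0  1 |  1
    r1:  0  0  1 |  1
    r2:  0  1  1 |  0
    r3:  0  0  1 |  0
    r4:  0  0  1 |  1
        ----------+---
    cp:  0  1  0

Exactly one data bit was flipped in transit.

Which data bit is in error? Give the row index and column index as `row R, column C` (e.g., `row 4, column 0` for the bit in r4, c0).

row 3, column 2

Recompute each row's even parity and compare to rp:
  r0: data parity 1, sent rp 1 → ok
  r1: data parity 1, sent rp 1 → ok
  r2: data parity 0, sent rp 0 → ok
  r3: data parity 1, sent rp 0 → mismatch
  r4: data parity 1, sent rp 1 → ok
Recompute each column's even parity and compare to cp:
  c0: data parity 0, sent cp 0 → ok
  c1: data parity 1, sent cp 1 → ok
  c2: data parity 1, sent cp 0 → mismatch
Exactly one row (r3) and one column (c2) fail → the flipped bit is at their intersection.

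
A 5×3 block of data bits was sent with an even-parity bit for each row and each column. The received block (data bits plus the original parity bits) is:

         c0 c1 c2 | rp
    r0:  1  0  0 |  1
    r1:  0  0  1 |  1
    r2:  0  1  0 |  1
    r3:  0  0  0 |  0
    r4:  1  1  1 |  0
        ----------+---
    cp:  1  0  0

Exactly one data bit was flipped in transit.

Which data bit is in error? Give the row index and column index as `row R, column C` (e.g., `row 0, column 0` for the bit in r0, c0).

row 4, column 0

Recompute each row's even parity and compare to rp:
  r0: data parity 1, sent rp 1 → ok
  r1: data parity 1, sent rp 1 → ok
  r2: data parity 1, sent rp 1 → ok
  r3: data parity 0, sent rp 0 → ok
  r4: data parity 1, sent rp 0 → mismatch
Recompute each column's even parity and compare to cp:
  c0: data parity 0, sent cp 1 → mismatch
  c1: data parity 0, sent cp 0 → ok
  c2: data parity 0, sent cp 0 → ok
Exactly one row (r4) and one column (c0) fail → the flipped bit is at their intersection.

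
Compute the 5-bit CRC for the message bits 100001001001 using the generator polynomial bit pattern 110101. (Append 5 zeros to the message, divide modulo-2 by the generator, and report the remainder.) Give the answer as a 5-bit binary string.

01111

Append 5 zeros: 10000100100100000. Divide by 110101 (XOR where the leading bit is 1):
  pos 0: 100001 XOR 110101 = 010100
  pos 1: 101000 XOR 110101 = 011101
  pos 2: 111010 XOR 110101 = 001111
  pos 4: 111110 XOR 110101 = 001011
  pos 6: 101101 XOR 110101 = 011000
  pos 7: 110000 XOR 110101 = 000101
  pos 10: 101000 XOR 110101 = 011101
  pos 11: 111010 XOR 110101 = 001111
Remainder (last 5 bits) = 01111. This is the CRC / FCS.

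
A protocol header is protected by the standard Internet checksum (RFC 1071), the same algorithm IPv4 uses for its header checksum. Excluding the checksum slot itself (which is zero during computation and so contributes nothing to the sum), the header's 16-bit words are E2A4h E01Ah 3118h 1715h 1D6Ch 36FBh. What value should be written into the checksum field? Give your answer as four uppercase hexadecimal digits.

One's-complement addition (fold any carry out of bit 15 back into bit 0):
  0xE2A4 + 0xE01A = 0x1C2BE → wrap carry → 0xC2BF
  0xC2BF + 0x3118 = 0x0F3D7
  0xF3D7 + 0x1715 = 0x10AEC → wrap carry → 0x0AED
  0x0AED + 0x1D6C = 0x02859
  0x2859 + 0x36FB = 0x05F54
One's-complement sum = 0x5F54.
Checksum = ~0x5F54 & 0xFFFF = 0xA0AB.

A0AB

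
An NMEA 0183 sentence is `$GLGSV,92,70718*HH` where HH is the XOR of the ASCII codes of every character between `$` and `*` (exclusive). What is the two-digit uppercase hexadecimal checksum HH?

7B

XOR the ASCII codes of the payload characters:
  'G' = 0x47 → acc = 0x47
  'L' = 0x4C → acc = 0x0B
  'G' = 0x47 → acc = 0x4C
  'S' = 0x53 → acc = 0x1F
  'V' = 0x56 → acc = 0x49
  ',' = 0x2C → acc = 0x65
  '9' = 0x39 → acc = 0x5C
  '2' = 0x32 → acc = 0x6E
  ',' = 0x2C → acc = 0x42
  '7' = 0x37 → acc = 0x75
  '0' = 0x30 → acc = 0x45
  '7' = 0x37 → acc = 0x72
  '1' = 0x31 → acc = 0x43
  '8' = 0x38 → acc = 0x7B
Checksum = 0x7B.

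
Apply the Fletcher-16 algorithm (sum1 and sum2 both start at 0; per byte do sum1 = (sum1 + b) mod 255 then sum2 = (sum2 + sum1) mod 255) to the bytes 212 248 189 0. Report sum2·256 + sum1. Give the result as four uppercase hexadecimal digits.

Running sums (mod 255):
  after byte 0 (212): sum1=212, sum2=212
  after byte 1 (248): sum1=205, sum2=162
  after byte 2 (189): sum1=139, sum2=46
  after byte 3 (0): sum1=139, sum2=185
Checksum = sum2·256 + sum1 = 185·256 + 139 = 47499 = 0xB98B.

B98B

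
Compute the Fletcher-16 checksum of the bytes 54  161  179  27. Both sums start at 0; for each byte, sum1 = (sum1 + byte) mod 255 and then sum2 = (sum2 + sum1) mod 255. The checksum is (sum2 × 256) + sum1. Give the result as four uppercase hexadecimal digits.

Running sums (mod 255):
  after byte 0 (54): sum1=54, sum2=54
  after byte 1 (161): sum1=215, sum2=14
  after byte 2 (179): sum1=139, sum2=153
  after byte 3 (27): sum1=166, sum2=64
Checksum = sum2·256 + sum1 = 64·256 + 166 = 16550 = 0x40A6.

40A6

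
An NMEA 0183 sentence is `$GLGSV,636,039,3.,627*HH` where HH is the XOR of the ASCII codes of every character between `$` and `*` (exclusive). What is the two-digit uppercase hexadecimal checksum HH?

6E

XOR the ASCII codes of the payload characters:
  'G' = 0x47 → acc = 0x47
  'L' = 0x4C → acc = 0x0B
  'G' = 0x47 → acc = 0x4C
  'S' = 0x53 → acc = 0x1F
  'V' = 0x56 → acc = 0x49
  ',' = 0x2C → acc = 0x65
  '6' = 0x36 → acc = 0x53
  '3' = 0x33 → acc = 0x60
  '6' = 0x36 → acc = 0x56
  ',' = 0x2C → acc = 0x7A
  '0' = 0x30 → acc = 0x4A
  '3' = 0x33 → acc = 0x79
  '9' = 0x39 → acc = 0x40
  ',' = 0x2C → acc = 0x6C
  '3' = 0x33 → acc = 0x5F
  '.' = 0x2E → acc = 0x71
  ',' = 0x2C → acc = 0x5D
  '6' = 0x36 → acc = 0x6B
  '2' = 0x32 → acc = 0x59
  '7' = 0x37 → acc = 0x6E
Checksum = 0x6E.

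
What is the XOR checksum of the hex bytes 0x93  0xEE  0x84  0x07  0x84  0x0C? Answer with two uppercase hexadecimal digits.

76

XOR the bytes together:
  start with 0x93
  0x93 ⊕ 0xEE = 0x7D
  0x7D ⊕ 0x84 = 0xF9
  0xF9 ⊕ 0x07 = 0xFE
  0xFE ⊕ 0x84 = 0x7A
  0x7A ⊕ 0x0C = 0x76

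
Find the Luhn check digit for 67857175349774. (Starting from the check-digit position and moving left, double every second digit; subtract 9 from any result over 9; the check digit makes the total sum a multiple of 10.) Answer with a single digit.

Partial digits right→left: 4 7 7 9 4 3 5 7 1 7 5 8 7 6
Double every second digit counting from the check-digit position (so the 1st, 3rd, 5th, ... of the partial from the right).
  doubled (with −9 where >9): 8 5 8 1 2 1 5 → sum 30
  kept as-is: 7 9 3 7 7 8 6 → sum 47
Total = 30 + 47 = 77.
Check digit = (10 − (77 mod 10)) mod 10 = 3.

3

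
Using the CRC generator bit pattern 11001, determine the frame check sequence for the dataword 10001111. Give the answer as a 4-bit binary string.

0111

Append 4 zeros: 100011110000. Divide by 11001 (XOR where the leading bit is 1):
  pos 0: 10001 XOR 11001 = 01000
  pos 1: 10001 XOR 11001 = 01000
  pos 2: 10001 XOR 11001 = 01000
  pos 3: 10001 XOR 11001 = 01000
  pos 4: 10000 XOR 11001 = 01001
  pos 5: 10010 XOR 11001 = 01011
  pos 6: 10110 XOR 11001 = 01111
  pos 7: 11110 XOR 11001 = 00111
Remainder (last 4 bits) = 0111. This is the CRC / FCS.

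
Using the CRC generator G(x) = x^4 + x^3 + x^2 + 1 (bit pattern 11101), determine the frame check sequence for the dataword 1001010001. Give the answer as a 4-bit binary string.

1001

Append 4 zeros: 10010100010000. Divide by 11101 (XOR where the leading bit is 1):
  pos 0: 10010 XOR 11101 = 01111
  pos 1: 11111 XOR 11101 = 00010
  pos 4: 10000 XOR 11101 = 01101
  pos 5: 11011 XOR 11101 = 00110
  pos 7: 11000 XOR 11101 = 00101
  pos 9: 10100 XOR 11101 = 01001
Remainder (last 4 bits) = 1001. This is the CRC / FCS.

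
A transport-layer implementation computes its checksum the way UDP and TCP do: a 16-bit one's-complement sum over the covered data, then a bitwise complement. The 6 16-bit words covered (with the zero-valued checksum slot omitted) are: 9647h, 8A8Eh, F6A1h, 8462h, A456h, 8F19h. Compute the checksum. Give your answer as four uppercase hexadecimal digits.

One's-complement addition (fold any carry out of bit 15 back into bit 0):
  0x9647 + 0x8A8E = 0x120D5 → wrap carry → 0x20D6
  0x20D6 + 0xF6A1 = 0x11777 → wrap carry → 0x1778
  0x1778 + 0x8462 = 0x09BDA
  0x9BDA + 0xA456 = 0x14030 → wrap carry → 0x4031
  0x4031 + 0x8F19 = 0x0CF4A
One's-complement sum = 0xCF4A.
Checksum = ~0xCF4A & 0xFFFF = 0x30B5.

30B5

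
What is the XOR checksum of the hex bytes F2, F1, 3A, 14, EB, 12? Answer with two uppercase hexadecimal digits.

D4

XOR the bytes together:
  start with 0xF2
  0xF2 ⊕ 0xF1 = 0x03
  0x03 ⊕ 0x3A = 0x39
  0x39 ⊕ 0x14 = 0x2D
  0x2D ⊕ 0xEB = 0xC6
  0xC6 ⊕ 0x12 = 0xD4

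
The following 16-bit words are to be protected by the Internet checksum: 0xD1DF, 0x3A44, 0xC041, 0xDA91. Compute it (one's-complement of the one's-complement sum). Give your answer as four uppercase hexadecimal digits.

5908

One's-complement addition (fold any carry out of bit 15 back into bit 0):
  0xD1DF + 0x3A44 = 0x10C23 → wrap carry → 0x0C24
  0x0C24 + 0xC041 = 0x0CC65
  0xCC65 + 0xDA91 = 0x1A6F6 → wrap carry → 0xA6F7
One's-complement sum = 0xA6F7.
Checksum = ~0xA6F7 & 0xFFFF = 0x5908.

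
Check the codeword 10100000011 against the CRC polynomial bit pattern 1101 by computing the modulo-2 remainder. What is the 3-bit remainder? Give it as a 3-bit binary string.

Modulo-2 division of 10100000011 by 1101:
  pos 0: 1010 XOR 1101 = 0111
  pos 1: 1110 XOR 1101 = 0011
  pos 3: 1100 XOR 1101 = 0001
  pos 6: 1001 XOR 1101 = 0100
  pos 7: 1001 XOR 1101 = 0100
Remainder = 100 (nonzero — an error is detected).

100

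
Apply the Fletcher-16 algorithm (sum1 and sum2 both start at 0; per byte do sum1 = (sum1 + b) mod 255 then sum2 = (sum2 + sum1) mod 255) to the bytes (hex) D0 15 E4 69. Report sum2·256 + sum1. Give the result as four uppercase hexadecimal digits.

B534

Running sums (mod 255):
  after byte 0 (D0): sum1=208, sum2=208
  after byte 1 (15): sum1=229, sum2=182
  after byte 2 (E4): sum1=202, sum2=129
  after byte 3 (69): sum1=52, sum2=181
Checksum = sum2·256 + sum1 = 181·256 + 52 = 46388 = 0xB534.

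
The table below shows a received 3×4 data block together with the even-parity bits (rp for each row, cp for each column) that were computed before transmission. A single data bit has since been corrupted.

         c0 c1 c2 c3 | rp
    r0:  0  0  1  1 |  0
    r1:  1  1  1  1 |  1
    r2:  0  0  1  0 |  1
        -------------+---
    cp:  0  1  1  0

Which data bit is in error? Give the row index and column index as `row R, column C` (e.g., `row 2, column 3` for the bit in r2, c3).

row 1, column 0

Recompute each row's even parity and compare to rp:
  r0: data parity 0, sent rp 0 → ok
  r1: data parity 0, sent rp 1 → mismatch
  r2: data parity 1, sent rp 1 → ok
Recompute each column's even parity and compare to cp:
  c0: data parity 1, sent cp 0 → mismatch
  c1: data parity 1, sent cp 1 → ok
  c2: data parity 1, sent cp 1 → ok
  c3: data parity 0, sent cp 0 → ok
Exactly one row (r1) and one column (c0) fail → the flipped bit is at their intersection.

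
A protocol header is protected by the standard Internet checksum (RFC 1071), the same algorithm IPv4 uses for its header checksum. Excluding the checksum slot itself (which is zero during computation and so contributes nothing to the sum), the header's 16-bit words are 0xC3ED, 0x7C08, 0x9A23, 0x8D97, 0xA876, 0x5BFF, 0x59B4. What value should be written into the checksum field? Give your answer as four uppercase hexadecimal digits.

3A24

One's-complement addition (fold any carry out of bit 15 back into bit 0):
  0xC3ED + 0x7C08 = 0x13FF5 → wrap carry → 0x3FF6
  0x3FF6 + 0x9A23 = 0x0DA19
  0xDA19 + 0x8D97 = 0x167B0 → wrap carry → 0x67B1
  0x67B1 + 0xA876 = 0x11027 → wrap carry → 0x1028
  0x1028 + 0x5BFF = 0x06C27
  0x6C27 + 0x59B4 = 0x0C5DB
One's-complement sum = 0xC5DB.
Checksum = ~0xC5DB & 0xFFFF = 0x3A24.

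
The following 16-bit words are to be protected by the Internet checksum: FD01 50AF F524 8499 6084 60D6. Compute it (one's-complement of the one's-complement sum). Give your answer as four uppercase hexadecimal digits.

One's-complement addition (fold any carry out of bit 15 back into bit 0):
  0xFD01 + 0x50AF = 0x14DB0 → wrap carry → 0x4DB1
  0x4DB1 + 0xF524 = 0x142D5 → wrap carry → 0x42D6
  0x42D6 + 0x8499 = 0x0C76F
  0xC76F + 0x6084 = 0x127F3 → wrap carry → 0x27F4
  0x27F4 + 0x60D6 = 0x088CA
One's-complement sum = 0x88CA.
Checksum = ~0x88CA & 0xFFFF = 0x7735.

7735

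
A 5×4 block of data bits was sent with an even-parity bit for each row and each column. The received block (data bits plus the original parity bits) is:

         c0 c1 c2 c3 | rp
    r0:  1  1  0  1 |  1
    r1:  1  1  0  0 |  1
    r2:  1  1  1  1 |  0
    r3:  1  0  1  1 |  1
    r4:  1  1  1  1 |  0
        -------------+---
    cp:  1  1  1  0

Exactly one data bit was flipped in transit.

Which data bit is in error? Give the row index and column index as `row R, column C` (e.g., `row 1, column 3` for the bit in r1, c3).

row 1, column 1

Recompute each row's even parity and compare to rp:
  r0: data parity 1, sent rp 1 → ok
  r1: data parity 0, sent rp 1 → mismatch
  r2: data parity 0, sent rp 0 → ok
  r3: data parity 1, sent rp 1 → ok
  r4: data parity 0, sent rp 0 → ok
Recompute each column's even parity and compare to cp:
  c0: data parity 1, sent cp 1 → ok
  c1: data parity 0, sent cp 1 → mismatch
  c2: data parity 1, sent cp 1 → ok
  c3: data parity 0, sent cp 0 → ok
Exactly one row (r1) and one column (c1) fail → the flipped bit is at their intersection.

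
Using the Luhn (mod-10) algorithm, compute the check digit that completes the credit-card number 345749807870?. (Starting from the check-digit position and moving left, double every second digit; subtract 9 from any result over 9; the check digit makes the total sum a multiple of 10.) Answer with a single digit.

7

Partial digits right→left: 0 7 8 7 0 8 9 4 7 5 4 3
Double every second digit counting from the check-digit position (so the 1st, 3rd, 5th, ... of the partial from the right).
  doubled (with −9 where >9): 0 7 0 9 5 8 → sum 29
  kept as-is: 7 7 8 4 5 3 → sum 34
Total = 29 + 34 = 63.
Check digit = (10 − (63 mod 10)) mod 10 = 7.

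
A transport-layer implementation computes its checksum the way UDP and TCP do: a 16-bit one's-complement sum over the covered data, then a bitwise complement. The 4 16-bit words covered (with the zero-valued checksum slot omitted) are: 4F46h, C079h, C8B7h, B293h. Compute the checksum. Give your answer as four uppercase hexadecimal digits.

One's-complement addition (fold any carry out of bit 15 back into bit 0):
  0x4F46 + 0xC079 = 0x10FBF → wrap carry → 0x0FC0
  0x0FC0 + 0xC8B7 = 0x0D877
  0xD877 + 0xB293 = 0x18B0A → wrap carry → 0x8B0B
One's-complement sum = 0x8B0B.
Checksum = ~0x8B0B & 0xFFFF = 0x74F4.

74F4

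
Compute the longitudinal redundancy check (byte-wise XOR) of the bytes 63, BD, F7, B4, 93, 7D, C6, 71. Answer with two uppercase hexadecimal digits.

C4

XOR the bytes together:
  start with 0x63
  0x63 ⊕ 0xBD = 0xDE
  0xDE ⊕ 0xF7 = 0x29
  0x29 ⊕ 0xB4 = 0x9D
  0x9D ⊕ 0x93 = 0x0E
  0x0E ⊕ 0x7D = 0x73
  0x73 ⊕ 0xC6 = 0xB5
  0xB5 ⊕ 0x71 = 0xC4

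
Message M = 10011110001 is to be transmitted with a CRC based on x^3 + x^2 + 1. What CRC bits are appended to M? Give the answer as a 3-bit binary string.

001

Append 3 zeros: 10011110001000. Divide by 1101 (XOR where the leading bit is 1):
  pos 0: 1001 XOR 1101 = 0100
  pos 1: 1001 XOR 1101 = 0100
  pos 2: 1001 XOR 1101 = 0100
  pos 3: 1001 XOR 1101 = 0100
  pos 4: 1000 XOR 1101 = 0101
  pos 5: 1010 XOR 1101 = 0111
  pos 6: 1110 XOR 1101 = 0011
  pos 8: 1110 XOR 1101 = 0011
  pos 10: 1100 XOR 1101 = 0001
Remainder (last 3 bits) = 001. This is the CRC / FCS.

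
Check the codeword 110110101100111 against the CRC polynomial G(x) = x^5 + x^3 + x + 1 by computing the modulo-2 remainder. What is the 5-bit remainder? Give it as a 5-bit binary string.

00000

Modulo-2 division of 110110101100111 by 101011:
  pos 0: 110110 XOR 101011 = 011101
  pos 1: 111011 XOR 101011 = 010000
  pos 2: 100000 XOR 101011 = 001011
  pos 4: 101111 XOR 101011 = 000100
  pos 7: 100001 XOR 101011 = 001010
  pos 9: 101011 XOR 101011 = 000000
Remainder = 00000 (zero — the frame passes the CRC check).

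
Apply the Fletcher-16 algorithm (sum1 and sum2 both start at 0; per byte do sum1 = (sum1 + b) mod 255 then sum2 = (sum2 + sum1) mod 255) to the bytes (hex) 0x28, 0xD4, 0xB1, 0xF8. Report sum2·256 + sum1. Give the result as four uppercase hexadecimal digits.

7BA7

Running sums (mod 255):
  after byte 0 (0x28): sum1=40, sum2=40
  after byte 1 (0xD4): sum1=252, sum2=37
  after byte 2 (0xB1): sum1=174, sum2=211
  after byte 3 (0xF8): sum1=167, sum2=123
Checksum = sum2·256 + sum1 = 123·256 + 167 = 31655 = 0x7BA7.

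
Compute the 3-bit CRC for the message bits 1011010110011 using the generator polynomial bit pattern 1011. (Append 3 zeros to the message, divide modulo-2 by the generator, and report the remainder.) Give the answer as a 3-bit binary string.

Append 3 zeros: 1011010110011000. Divide by 1011 (XOR where the leading bit is 1):
  pos 0: 1011 XOR 1011 = 0000
  pos 5: 1011 XOR 1011 = 0000
  pos 11: 1100 XOR 1011 = 0111
  pos 12: 1110 XOR 1011 = 0101
Remainder (last 3 bits) = 101. This is the CRC / FCS.

101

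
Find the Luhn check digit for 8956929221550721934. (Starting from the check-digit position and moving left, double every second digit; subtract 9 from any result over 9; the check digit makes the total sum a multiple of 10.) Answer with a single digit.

2

Partial digits right→left: 4 3 9 1 2 7 0 5 5 1 2 2 9 2 9 6 5 9 8
Double every second digit counting from the check-digit position (so the 1st, 3rd, 5th, ... of the partial from the right).
  doubled (with −9 where >9): 8 9 4 0 1 4 9 9 1 7 → sum 52
  kept as-is: 3 1 7 5 1 2 2 6 9 → sum 36
Total = 52 + 36 = 88.
Check digit = (10 − (88 mod 10)) mod 10 = 2.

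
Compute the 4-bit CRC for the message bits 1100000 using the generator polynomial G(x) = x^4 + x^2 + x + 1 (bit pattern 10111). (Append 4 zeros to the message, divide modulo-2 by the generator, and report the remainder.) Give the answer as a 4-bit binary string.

Append 4 zeros: 11000000000. Divide by 10111 (XOR where the leading bit is 1):
  pos 0: 11000 XOR 10111 = 01111
  pos 1: 11110 XOR 10111 = 01001
  pos 2: 10010 XOR 10111 = 00101
  pos 4: 10100 XOR 10111 = 00011
Remainder (last 4 bits) = 1100. This is the CRC / FCS.

1100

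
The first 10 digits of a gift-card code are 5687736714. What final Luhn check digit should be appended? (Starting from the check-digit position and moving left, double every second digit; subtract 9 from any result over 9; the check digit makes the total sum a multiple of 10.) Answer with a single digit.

6

Partial digits right→left: 4 1 7 6 3 7 7 8 6 5
Double every second digit counting from the check-digit position (so the 1st, 3rd, 5th, ... of the partial from the right).
  doubled (with −9 where >9): 8 5 6 5 3 → sum 27
  kept as-is: 1 6 7 8 5 → sum 27
Total = 27 + 27 = 54.
Check digit = (10 − (54 mod 10)) mod 10 = 6.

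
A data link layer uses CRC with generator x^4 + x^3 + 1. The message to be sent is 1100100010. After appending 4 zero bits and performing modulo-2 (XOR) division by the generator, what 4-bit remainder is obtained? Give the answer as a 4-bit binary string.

Append 4 zeros: 11001000100000. Divide by 11001 (XOR where the leading bit is 1):
  pos 0: 11001 XOR 11001 = 00000
  pos 8: 10000 XOR 11001 = 01001
  pos 9: 10010 XOR 11001 = 01011
Remainder (last 4 bits) = 1011. This is the CRC / FCS.

1011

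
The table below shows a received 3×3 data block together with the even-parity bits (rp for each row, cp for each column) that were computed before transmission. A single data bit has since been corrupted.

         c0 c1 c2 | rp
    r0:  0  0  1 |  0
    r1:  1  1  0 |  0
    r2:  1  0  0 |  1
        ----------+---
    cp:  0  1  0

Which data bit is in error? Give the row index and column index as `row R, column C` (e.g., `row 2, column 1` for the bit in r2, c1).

Recompute each row's even parity and compare to rp:
  r0: data parity 1, sent rp 0 → mismatch
  r1: data parity 0, sent rp 0 → ok
  r2: data parity 1, sent rp 1 → ok
Recompute each column's even parity and compare to cp:
  c0: data parity 0, sent cp 0 → ok
  c1: data parity 1, sent cp 1 → ok
  c2: data parity 1, sent cp 0 → mismatch
Exactly one row (r0) and one column (c2) fail → the flipped bit is at their intersection.

row 0, column 2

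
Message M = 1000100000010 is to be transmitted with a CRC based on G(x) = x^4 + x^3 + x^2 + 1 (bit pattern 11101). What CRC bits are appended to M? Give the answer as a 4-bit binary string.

0100

Append 4 zeros: 10001000000100000. Divide by 11101 (XOR where the leading bit is 1):
  pos 0: 10001 XOR 11101 = 01100
  pos 1: 11000 XOR 11101 = 00101
  pos 3: 10100 XOR 11101 = 01001
  pos 4: 10010 XOR 11101 = 01111
  pos 5: 11110 XOR 11101 = 00011
  pos 8: 11010 XOR 11101 = 00111
  pos 10: 11100 XOR 11101 = 00001
Remainder (last 4 bits) = 0100. This is the CRC / FCS.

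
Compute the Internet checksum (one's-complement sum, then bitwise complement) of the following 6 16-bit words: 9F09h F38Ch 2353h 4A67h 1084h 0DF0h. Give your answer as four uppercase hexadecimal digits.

One's-complement addition (fold any carry out of bit 15 back into bit 0):
  0x9F09 + 0xF38C = 0x19295 → wrap carry → 0x9296
  0x9296 + 0x2353 = 0x0B5E9
  0xB5E9 + 0x4A67 = 0x10050 → wrap carry → 0x0051
  0x0051 + 0x1084 = 0x010D5
  0x10D5 + 0x0DF0 = 0x01EC5
One's-complement sum = 0x1EC5.
Checksum = ~0x1EC5 & 0xFFFF = 0xE13A.

E13A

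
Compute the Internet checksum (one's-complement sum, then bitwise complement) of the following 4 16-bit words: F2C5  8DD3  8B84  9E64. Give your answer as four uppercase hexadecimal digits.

One's-complement addition (fold any carry out of bit 15 back into bit 0):
  0xF2C5 + 0x8DD3 = 0x18098 → wrap carry → 0x8099
  0x8099 + 0x8B84 = 0x10C1D → wrap carry → 0x0C1E
  0x0C1E + 0x9E64 = 0x0AA82
One's-complement sum = 0xAA82.
Checksum = ~0xAA82 & 0xFFFF = 0x557D.

557D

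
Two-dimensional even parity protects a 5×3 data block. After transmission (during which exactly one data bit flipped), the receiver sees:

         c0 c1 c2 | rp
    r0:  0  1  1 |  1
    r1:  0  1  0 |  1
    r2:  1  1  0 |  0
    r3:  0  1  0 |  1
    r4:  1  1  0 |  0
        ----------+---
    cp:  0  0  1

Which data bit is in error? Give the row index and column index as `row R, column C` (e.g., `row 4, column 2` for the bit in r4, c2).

row 0, column 1

Recompute each row's even parity and compare to rp:
  r0: data parity 0, sent rp 1 → mismatch
  r1: data parity 1, sent rp 1 → ok
  r2: data parity 0, sent rp 0 → ok
  r3: data parity 1, sent rp 1 → ok
  r4: data parity 0, sent rp 0 → ok
Recompute each column's even parity and compare to cp:
  c0: data parity 0, sent cp 0 → ok
  c1: data parity 1, sent cp 0 → mismatch
  c2: data parity 1, sent cp 1 → ok
Exactly one row (r0) and one column (c1) fail → the flipped bit is at their intersection.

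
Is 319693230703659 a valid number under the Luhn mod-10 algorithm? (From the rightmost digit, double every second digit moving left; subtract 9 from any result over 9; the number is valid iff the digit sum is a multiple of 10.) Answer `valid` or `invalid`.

From the right, keep odd positions and double even positions (subtract 9 from any doubled value over 9):
  doubled (positions 2,4,...): 1 6 5 6 6 3 2 → sum 29
  kept (positions 1,3,...): 9 6 0 0 2 9 9 3 → sum 38
Total = 67.
67 mod 10 = 7, so the number is invalid.

invalid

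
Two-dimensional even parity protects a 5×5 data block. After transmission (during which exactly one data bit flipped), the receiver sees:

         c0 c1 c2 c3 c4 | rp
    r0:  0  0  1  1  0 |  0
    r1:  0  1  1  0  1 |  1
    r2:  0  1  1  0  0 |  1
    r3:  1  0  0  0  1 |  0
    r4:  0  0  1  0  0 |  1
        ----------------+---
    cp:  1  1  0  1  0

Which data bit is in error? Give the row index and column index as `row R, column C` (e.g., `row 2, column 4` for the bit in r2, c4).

Recompute each row's even parity and compare to rp:
  r0: data parity 0, sent rp 0 → ok
  r1: data parity 1, sent rp 1 → ok
  r2: data parity 0, sent rp 1 → mismatch
  r3: data parity 0, sent rp 0 → ok
  r4: data parity 1, sent rp 1 → ok
Recompute each column's even parity and compare to cp:
  c0: data parity 1, sent cp 1 → ok
  c1: data parity 0, sent cp 1 → mismatch
  c2: data parity 0, sent cp 0 → ok
  c3: data parity 1, sent cp 1 → ok
  c4: data parity 0, sent cp 0 → ok
Exactly one row (r2) and one column (c1) fail → the flipped bit is at their intersection.

row 2, column 1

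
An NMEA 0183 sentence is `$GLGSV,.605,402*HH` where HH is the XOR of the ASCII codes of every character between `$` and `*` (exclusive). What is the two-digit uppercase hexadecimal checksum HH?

62

XOR the ASCII codes of the payload characters:
  'G' = 0x47 → acc = 0x47
  'L' = 0x4C → acc = 0x0B
  'G' = 0x47 → acc = 0x4C
  'S' = 0x53 → acc = 0x1F
  'V' = 0x56 → acc = 0x49
  ',' = 0x2C → acc = 0x65
  '.' = 0x2E → acc = 0x4B
  '6' = 0x36 → acc = 0x7D
  '0' = 0x30 → acc = 0x4D
  '5' = 0x35 → acc = 0x78
  ',' = 0x2C → acc = 0x54
  '4' = 0x34 → acc = 0x60
  '0' = 0x30 → acc = 0x50
  '2' = 0x32 → acc = 0x62
Checksum = 0x62.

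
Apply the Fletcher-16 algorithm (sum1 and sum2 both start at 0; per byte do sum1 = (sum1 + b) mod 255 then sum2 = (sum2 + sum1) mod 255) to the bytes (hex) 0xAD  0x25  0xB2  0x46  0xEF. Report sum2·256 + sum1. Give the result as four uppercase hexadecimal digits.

8DBB

Running sums (mod 255):
  after byte 0 (0xAD): sum1=173, sum2=173
  after byte 1 (0x25): sum1=210, sum2=128
  after byte 2 (0xB2): sum1=133, sum2=6
  after byte 3 (0x46): sum1=203, sum2=209
  after byte 4 (0xEF): sum1=187, sum2=141
Checksum = sum2·256 + sum1 = 141·256 + 187 = 36283 = 0x8DBB.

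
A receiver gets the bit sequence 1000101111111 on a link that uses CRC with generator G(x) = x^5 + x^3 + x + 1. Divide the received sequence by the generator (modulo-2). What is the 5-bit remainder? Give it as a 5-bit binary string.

Modulo-2 division of 1000101111111 by 101011:
  pos 0: 100010 XOR 101011 = 001001
  pos 2: 100111 XOR 101011 = 001100
  pos 4: 110011 XOR 101011 = 011000
  pos 5: 110001 XOR 101011 = 011010
  pos 6: 110101 XOR 101011 = 011110
  pos 7: 111101 XOR 101011 = 010110
Remainder = 10110 (nonzero — an error is detected).

10110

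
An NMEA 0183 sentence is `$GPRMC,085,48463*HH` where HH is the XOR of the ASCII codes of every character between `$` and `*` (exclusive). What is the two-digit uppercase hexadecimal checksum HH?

XOR the ASCII codes of the payload characters:
  'G' = 0x47 → acc = 0x47
  'P' = 0x50 → acc = 0x17
  'R' = 0x52 → acc = 0x45
  'M' = 0x4D → acc = 0x08
  'C' = 0x43 → acc = 0x4B
  ',' = 0x2C → acc = 0x67
  '0' = 0x30 → acc = 0x57
  '8' = 0x38 → acc = 0x6F
  '5' = 0x35 → acc = 0x5A
  ',' = 0x2C → acc = 0x76
  '4' = 0x34 → acc = 0x42
  '8' = 0x38 → acc = 0x7A
  '4' = 0x34 → acc = 0x4E
  '6' = 0x36 → acc = 0x78
  '3' = 0x33 → acc = 0x4B
Checksum = 0x4B.

4B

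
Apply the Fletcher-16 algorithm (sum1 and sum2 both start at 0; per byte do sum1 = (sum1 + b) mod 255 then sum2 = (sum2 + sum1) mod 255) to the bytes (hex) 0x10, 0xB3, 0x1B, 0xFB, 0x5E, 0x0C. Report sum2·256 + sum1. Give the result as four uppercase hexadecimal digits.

Running sums (mod 255):
  after byte 0 (0x10): sum1=16, sum2=16
  after byte 1 (0xB3): sum1=195, sum2=211
  after byte 2 (0x1B): sum1=222, sum2=178
  after byte 3 (0xFB): sum1=218, sum2=141
  after byte 4 (0x5E): sum1=57, sum2=198
  after byte 5 (0x0C): sum1=69, sum2=12
Checksum = sum2·256 + sum1 = 12·256 + 69 = 3141 = 0x0C45.

0C45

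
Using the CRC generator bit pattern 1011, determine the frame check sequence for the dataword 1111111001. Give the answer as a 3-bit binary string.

Append 3 zeros: 1111111001000. Divide by 1011 (XOR where the leading bit is 1):
  pos 0: 1111 XOR 1011 = 0100
  pos 1: 1001 XOR 1011 = 0010
  pos 3: 1011 XOR 1011 = 0000
  pos 9: 1000 XOR 1011 = 0011
Remainder (last 3 bits) = 011. This is the CRC / FCS.

011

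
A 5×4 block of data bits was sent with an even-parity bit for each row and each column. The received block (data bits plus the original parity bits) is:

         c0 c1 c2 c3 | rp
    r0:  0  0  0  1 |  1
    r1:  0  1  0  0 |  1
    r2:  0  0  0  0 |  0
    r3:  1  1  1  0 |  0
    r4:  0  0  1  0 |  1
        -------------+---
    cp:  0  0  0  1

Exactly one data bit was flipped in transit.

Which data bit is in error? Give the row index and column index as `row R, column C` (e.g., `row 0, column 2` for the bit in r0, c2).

Recompute each row's even parity and compare to rp:
  r0: data parity 1, sent rp 1 → ok
  r1: data parity 1, sent rp 1 → ok
  r2: data parity 0, sent rp 0 → ok
  r3: data parity 1, sent rp 0 → mismatch
  r4: data parity 1, sent rp 1 → ok
Recompute each column's even parity and compare to cp:
  c0: data parity 1, sent cp 0 → mismatch
  c1: data parity 0, sent cp 0 → ok
  c2: data parity 0, sent cp 0 → ok
  c3: data parity 1, sent cp 1 → ok
Exactly one row (r3) and one column (c0) fail → the flipped bit is at their intersection.

row 3, column 0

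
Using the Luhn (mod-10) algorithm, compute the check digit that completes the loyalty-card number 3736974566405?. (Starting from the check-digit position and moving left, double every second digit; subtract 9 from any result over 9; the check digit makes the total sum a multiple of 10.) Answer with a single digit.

Partial digits right→left: 5 0 4 6 6 5 4 7 9 6 3 7 3
Double every second digit counting from the check-digit position (so the 1st, 3rd, 5th, ... of the partial from the right).
  doubled (with −9 where >9): 1 8 3 8 9 6 6 → sum 41
  kept as-is: 0 6 5 7 6 7 → sum 31
Total = 41 + 31 = 72.
Check digit = (10 − (72 mod 10)) mod 10 = 8.

8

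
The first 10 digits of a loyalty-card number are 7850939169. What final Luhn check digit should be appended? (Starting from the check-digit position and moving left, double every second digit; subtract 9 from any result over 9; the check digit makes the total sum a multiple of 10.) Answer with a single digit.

0

Partial digits right→left: 9 6 1 9 3 9 0 5 8 7
Double every second digit counting from the check-digit position (so the 1st, 3rd, 5th, ... of the partial from the right).
  doubled (with −9 where >9): 9 2 6 0 7 → sum 24
  kept as-is: 6 9 9 5 7 → sum 36
Total = 24 + 36 = 60.
Check digit = (10 − (60 mod 10)) mod 10 = 0.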